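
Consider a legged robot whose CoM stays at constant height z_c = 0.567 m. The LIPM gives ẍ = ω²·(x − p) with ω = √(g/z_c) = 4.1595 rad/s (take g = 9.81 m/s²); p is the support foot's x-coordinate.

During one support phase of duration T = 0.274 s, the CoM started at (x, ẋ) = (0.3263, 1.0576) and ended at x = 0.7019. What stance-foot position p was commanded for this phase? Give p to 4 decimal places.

p = 0.3002

ωT = 4.1595·0.274 = 1.139703; cosh(ωT) = 1.722877, sinh(ωT) = 1.402963
x(T) = p + (x₀−p)·cosh(ωT) + (ẋ₀/ω)·sinh(ωT) ⇒ p·(1 − cosh) = x(T) − x₀·cosh − (ẋ₀/ω)·sinh
numerator   = 0.7019 − (0.3263)·1.722877 − (1.0576/4.1595)·1.402963 = -0.216994
denominator = 1 − 1.722877 = -0.722877
p = -0.216994 / -0.722877 = 0.3002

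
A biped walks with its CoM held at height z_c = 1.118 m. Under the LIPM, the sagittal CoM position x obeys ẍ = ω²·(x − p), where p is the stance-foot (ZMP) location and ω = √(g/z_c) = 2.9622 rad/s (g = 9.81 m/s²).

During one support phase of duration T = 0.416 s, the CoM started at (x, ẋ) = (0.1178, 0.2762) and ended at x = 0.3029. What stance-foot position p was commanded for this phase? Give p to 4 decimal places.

p = 0.0727

ωT = 2.9622·0.416 = 1.232275; cosh(ωT) = 1.860325, sinh(ωT) = 1.568697
x(T) = p + (x₀−p)·cosh(ωT) + (ẋ₀/ω)·sinh(ωT) ⇒ p·(1 − cosh) = x(T) − x₀·cosh − (ẋ₀/ω)·sinh
numerator   = 0.3029 − (0.1178)·1.860325 − (0.2762/2.9622)·1.568697 = -0.062514
denominator = 1 − 1.860325 = -0.860325
p = -0.062514 / -0.860325 = 0.0727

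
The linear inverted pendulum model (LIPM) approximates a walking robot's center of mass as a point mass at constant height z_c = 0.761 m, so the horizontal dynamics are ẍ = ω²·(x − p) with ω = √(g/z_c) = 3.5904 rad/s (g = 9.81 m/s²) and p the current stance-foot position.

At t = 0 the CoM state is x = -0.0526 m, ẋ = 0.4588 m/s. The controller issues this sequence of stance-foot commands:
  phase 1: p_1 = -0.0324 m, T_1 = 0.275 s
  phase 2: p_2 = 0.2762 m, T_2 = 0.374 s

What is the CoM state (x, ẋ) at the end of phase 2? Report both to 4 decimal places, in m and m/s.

phase 1: p=-0.0324, T=0.275, ωT=0.987360, cosh=1.528349, sinh=1.155790; start (x,ẋ)=(-0.052600, 0.458800) → end (x,ẋ)=(0.084420, 0.617382)
phase 2: p=0.2762, T=0.374, ωT=1.342810, cosh=2.045450, sinh=1.784339; start (x,ẋ)=(0.084420, 0.617382) → end (x,ẋ)=(0.190747, 0.034188)

x = 0.1907, ẋ = 0.0342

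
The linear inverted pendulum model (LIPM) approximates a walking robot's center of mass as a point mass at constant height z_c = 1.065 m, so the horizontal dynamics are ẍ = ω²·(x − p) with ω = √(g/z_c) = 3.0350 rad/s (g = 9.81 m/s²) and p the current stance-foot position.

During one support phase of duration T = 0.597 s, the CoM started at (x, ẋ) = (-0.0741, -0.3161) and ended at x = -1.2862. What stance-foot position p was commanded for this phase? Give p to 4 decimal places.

ωT = 3.0350·0.597 = 1.811895; cosh(ωT) = 3.142691, sinh(ωT) = 2.979347
x(T) = p + (x₀−p)·cosh(ωT) + (ẋ₀/ω)·sinh(ωT) ⇒ p·(1 − cosh) = x(T) − x₀·cosh − (ẋ₀/ω)·sinh
numerator   = -1.2862 − (-0.0741)·3.142691 − (-0.3161/3.0350)·2.979347 = -0.743023
denominator = 1 − 3.142691 = -2.142691
p = -0.743023 / -2.142691 = 0.3468

p = 0.3468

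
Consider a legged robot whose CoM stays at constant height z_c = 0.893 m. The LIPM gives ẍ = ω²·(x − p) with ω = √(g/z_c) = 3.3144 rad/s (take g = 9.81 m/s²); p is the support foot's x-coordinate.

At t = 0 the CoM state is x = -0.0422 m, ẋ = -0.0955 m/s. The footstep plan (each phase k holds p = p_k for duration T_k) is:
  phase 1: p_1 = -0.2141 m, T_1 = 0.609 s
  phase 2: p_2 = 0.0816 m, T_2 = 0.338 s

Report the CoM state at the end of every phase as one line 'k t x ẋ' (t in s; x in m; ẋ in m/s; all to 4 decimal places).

phase 1: p=-0.2141, T=0.609, ωT=2.018470, cosh=3.829828, sinh=3.696969; start (x,ẋ)=(-0.042200, -0.095500) → end (x,ẋ)=(0.337724, 1.740583)
phase 2: p=0.0816, T=0.338, ωT=1.120267, cosh=1.695933, sinh=1.369740; start (x,ẋ)=(0.337724, 1.740583) → end (x,ẋ)=(1.235299, 4.114681)

1 0.6090 0.3377 1.7406
2 0.9470 1.2353 4.1147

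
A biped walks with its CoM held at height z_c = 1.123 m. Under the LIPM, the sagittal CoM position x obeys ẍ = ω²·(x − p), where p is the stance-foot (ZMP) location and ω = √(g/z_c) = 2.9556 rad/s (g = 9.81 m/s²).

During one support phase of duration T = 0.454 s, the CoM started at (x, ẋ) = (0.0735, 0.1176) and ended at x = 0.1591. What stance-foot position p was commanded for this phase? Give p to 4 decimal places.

ωT = 2.9556·0.454 = 1.341842; cosh(ωT) = 2.043725, sinh(ωT) = 1.782361
x(T) = p + (x₀−p)·cosh(ωT) + (ẋ₀/ω)·sinh(ωT) ⇒ p·(1 − cosh) = x(T) − x₀·cosh − (ẋ₀/ω)·sinh
numerator   = 0.1591 − (0.0735)·2.043725 − (0.1176/2.9556)·1.782361 = -0.062032
denominator = 1 − 2.043725 = -1.043725
p = -0.062032 / -1.043725 = 0.0594

p = 0.0594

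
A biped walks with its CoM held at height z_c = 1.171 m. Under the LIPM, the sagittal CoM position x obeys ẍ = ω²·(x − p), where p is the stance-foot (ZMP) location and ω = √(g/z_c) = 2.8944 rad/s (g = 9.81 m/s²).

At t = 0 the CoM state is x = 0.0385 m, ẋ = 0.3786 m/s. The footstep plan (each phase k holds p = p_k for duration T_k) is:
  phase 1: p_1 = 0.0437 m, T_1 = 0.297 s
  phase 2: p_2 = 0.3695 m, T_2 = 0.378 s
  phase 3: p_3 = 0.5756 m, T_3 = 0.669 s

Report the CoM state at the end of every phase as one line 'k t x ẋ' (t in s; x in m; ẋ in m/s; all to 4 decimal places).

1 0.2970 0.1633 0.5127
2 0.6750 0.2619 0.0601
3 1.3440 -0.4641 -2.8698

phase 1: p=0.0437, T=0.297, ωT=0.859637, cosh=1.392809, sinh=0.969493; start (x,ẋ)=(0.038500, 0.378600) → end (x,ẋ)=(0.163271, 0.512726)
phase 2: p=0.3695, T=0.378, ωT=1.094083, cosh=1.660645, sinh=1.325799; start (x,ẋ)=(0.163271, 0.512726) → end (x,ẋ)=(0.261885, 0.060075)
phase 3: p=0.5756, T=0.669, ωT=1.936354, cosh=3.538826, sinh=3.394597; start (x,ẋ)=(0.261885, 0.060075) → end (x,ẋ)=(-0.464126, -2.869757)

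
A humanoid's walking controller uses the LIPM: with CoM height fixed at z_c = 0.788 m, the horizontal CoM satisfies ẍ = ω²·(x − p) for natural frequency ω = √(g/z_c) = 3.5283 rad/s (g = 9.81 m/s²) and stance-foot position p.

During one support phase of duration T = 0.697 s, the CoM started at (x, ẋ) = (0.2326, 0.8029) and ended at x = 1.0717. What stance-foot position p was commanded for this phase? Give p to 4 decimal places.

p = 0.3311

ωT = 3.5283·0.697 = 2.459225; cosh(ωT) = 5.890623, sinh(ωT) = 5.805122
x(T) = p + (x₀−p)·cosh(ωT) + (ẋ₀/ω)·sinh(ωT) ⇒ p·(1 − cosh) = x(T) − x₀·cosh − (ẋ₀/ω)·sinh
numerator   = 1.0717 − (0.2326)·5.890623 − (0.8029/3.5283)·5.805122 = -1.619473
denominator = 1 − 5.890623 = -4.890623
p = -1.619473 / -4.890623 = 0.3311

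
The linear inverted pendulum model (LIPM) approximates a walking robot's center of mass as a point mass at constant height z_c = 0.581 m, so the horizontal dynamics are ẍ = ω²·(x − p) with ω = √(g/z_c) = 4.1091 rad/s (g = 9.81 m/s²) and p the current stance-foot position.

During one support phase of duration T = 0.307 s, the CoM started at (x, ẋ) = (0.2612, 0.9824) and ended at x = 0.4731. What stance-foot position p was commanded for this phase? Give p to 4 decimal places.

ωT = 4.1091·0.307 = 1.261494; cosh(ωT) = 1.906961, sinh(ωT) = 1.623730
x(T) = p + (x₀−p)·cosh(ωT) + (ẋ₀/ω)·sinh(ωT) ⇒ p·(1 − cosh) = x(T) − x₀·cosh − (ẋ₀/ω)·sinh
numerator   = 0.4731 − (0.2612)·1.906961 − (0.9824/4.1091)·1.623730 = -0.413198
denominator = 1 − 1.906961 = -0.906961
p = -0.413198 / -0.906961 = 0.4556

p = 0.4556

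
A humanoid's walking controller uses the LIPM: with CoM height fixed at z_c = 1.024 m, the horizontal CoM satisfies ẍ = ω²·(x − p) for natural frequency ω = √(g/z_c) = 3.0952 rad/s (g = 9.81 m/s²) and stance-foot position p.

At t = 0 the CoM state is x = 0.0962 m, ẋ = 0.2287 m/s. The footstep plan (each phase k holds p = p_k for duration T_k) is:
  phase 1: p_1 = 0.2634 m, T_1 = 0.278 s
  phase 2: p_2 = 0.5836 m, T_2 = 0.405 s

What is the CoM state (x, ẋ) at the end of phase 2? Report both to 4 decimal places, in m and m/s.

phase 1: p=0.2634, T=0.278, ωT=0.860466, cosh=1.393613, sinh=0.970648; start (x,ẋ)=(0.096200, 0.228700) → end (x,ẋ)=(0.102108, -0.183608)
phase 2: p=0.5836, T=0.405, ωT=1.253556, cosh=1.894132, sinh=1.608644; start (x,ẋ)=(0.102108, -0.183608) → end (x,ẋ)=(-0.423835, -2.745165)

x = -0.4238, ẋ = -2.7452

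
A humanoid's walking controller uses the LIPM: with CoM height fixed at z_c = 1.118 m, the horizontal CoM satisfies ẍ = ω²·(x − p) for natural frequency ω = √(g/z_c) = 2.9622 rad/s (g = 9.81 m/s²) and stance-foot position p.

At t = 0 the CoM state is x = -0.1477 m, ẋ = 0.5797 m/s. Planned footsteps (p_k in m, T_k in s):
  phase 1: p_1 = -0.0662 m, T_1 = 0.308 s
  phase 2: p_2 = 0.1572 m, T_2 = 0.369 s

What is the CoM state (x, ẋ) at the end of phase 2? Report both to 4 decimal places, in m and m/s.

phase 1: p=-0.0662, T=0.308, ωT=0.912358, cosh=1.445881, sinh=1.044305; start (x,ẋ)=(-0.147700, 0.579700) → end (x,ẋ)=(0.020330, 0.586062)
phase 2: p=0.1572, T=0.369, ωT=1.093052, cosh=1.659278, sinh=1.324086; start (x,ẋ)=(0.020330, 0.586062) → end (x,ẋ)=(0.192061, 0.435608)

x = 0.1921, ẋ = 0.4356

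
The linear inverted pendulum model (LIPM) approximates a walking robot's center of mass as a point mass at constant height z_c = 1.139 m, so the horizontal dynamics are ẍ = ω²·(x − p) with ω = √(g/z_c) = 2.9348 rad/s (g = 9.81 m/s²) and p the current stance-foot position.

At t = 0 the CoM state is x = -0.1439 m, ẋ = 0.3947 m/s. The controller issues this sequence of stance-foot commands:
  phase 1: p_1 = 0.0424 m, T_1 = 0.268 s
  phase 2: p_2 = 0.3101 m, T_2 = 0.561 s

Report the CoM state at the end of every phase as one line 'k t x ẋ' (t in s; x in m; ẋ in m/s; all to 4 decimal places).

phase 1: p=0.0424, T=0.268, ωT=0.786526, cosh=1.325590, sinh=0.870166; start (x,ẋ)=(-0.143900, 0.394700) → end (x,ẋ)=(-0.087529, 0.047444)
phase 2: p=0.3101, T=0.561, ωT=1.646423, cosh=2.690562, sinh=2.497824; start (x,ẋ)=(-0.087529, 0.047444) → end (x,ẋ)=(-0.719366, -2.787214)

1 0.2680 -0.0875 0.0474
2 0.8290 -0.7194 -2.7872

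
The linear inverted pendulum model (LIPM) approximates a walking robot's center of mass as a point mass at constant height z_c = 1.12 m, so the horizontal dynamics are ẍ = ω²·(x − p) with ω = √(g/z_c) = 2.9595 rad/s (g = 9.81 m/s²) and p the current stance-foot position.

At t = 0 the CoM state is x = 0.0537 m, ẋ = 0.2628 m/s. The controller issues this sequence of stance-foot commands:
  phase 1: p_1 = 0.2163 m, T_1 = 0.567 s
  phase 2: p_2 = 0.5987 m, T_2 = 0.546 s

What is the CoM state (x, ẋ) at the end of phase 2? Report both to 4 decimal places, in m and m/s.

x = -1.4006, ẋ = -5.6643

phase 1: p=0.2163, T=0.567, ωT=1.678036, cosh=2.770886, sinh=2.584145; start (x,ẋ)=(0.053700, 0.262800) → end (x,ẋ)=(-0.004777, -0.515340)
phase 2: p=0.5987, T=0.546, ωT=1.615887, cosh=2.615532, sinh=2.416818; start (x,ẋ)=(-0.004777, -0.515340) → end (x,ẋ)=(-1.400556, -5.664301)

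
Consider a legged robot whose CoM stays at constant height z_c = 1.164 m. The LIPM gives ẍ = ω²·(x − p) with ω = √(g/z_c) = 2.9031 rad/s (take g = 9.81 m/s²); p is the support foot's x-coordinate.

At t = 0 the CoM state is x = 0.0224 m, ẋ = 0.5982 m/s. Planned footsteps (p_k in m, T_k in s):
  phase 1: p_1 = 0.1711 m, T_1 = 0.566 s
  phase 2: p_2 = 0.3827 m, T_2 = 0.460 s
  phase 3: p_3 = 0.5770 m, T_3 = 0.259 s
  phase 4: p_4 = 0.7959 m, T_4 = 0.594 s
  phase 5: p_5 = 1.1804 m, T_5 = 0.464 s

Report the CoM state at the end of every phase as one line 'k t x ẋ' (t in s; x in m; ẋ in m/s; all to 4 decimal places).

1 0.5660 0.2851 0.5301
2 1.0260 0.5074 0.5761
3 1.2850 0.6505 0.5802
4 1.8790 0.9179 0.5328
5 2.3430 0.9705 -0.2726

phase 1: p=0.1711, T=0.566, ωT=1.643155, cosh=2.682413, sinh=2.489044; start (x,ẋ)=(0.022400, 0.598200) → end (x,ẋ)=(0.285107, 0.530122)
phase 2: p=0.3827, T=0.460, ωT=1.335426, cosh=2.032331, sinh=1.769284; start (x,ẋ)=(0.285107, 0.530122) → end (x,ẋ)=(0.507439, 0.576103)
phase 3: p=0.5770, T=0.259, ωT=0.751903, cosh=1.296250, sinh=0.824782; start (x,ẋ)=(0.507439, 0.576103) → end (x,ẋ)=(0.650505, 0.580215)
phase 4: p=0.7959, T=0.594, ωT=1.724441, cosh=2.893830, sinh=2.715557; start (x,ẋ)=(0.650505, 0.580215) → end (x,ẋ)=(0.917883, 0.532814)
phase 5: p=1.1804, T=0.464, ωT=1.347038, cosh=2.053014, sinh=1.793005; start (x,ẋ)=(0.917883, 0.532814) → end (x,ẋ)=(0.970524, -0.272598)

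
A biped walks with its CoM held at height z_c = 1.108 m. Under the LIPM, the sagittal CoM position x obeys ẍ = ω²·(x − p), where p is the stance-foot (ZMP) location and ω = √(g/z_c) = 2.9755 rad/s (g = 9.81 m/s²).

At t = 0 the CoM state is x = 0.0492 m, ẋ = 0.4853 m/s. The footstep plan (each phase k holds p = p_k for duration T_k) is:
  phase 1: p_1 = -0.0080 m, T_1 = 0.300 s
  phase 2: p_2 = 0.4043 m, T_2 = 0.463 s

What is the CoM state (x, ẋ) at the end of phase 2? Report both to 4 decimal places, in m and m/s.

x = 0.5958, ẋ = 0.9118

phase 1: p=-0.0080, T=0.300, ωT=0.892650, cosh=1.425580, sinh=1.016011; start (x,ẋ)=(0.049200, 0.485300) → end (x,ẋ)=(0.239253, 0.864758)
phase 2: p=0.4043, T=0.463, ωT=1.377657, cosh=2.108883, sinh=1.856714; start (x,ẋ)=(0.239253, 0.864758) → end (x,ẋ)=(0.595845, 0.911847)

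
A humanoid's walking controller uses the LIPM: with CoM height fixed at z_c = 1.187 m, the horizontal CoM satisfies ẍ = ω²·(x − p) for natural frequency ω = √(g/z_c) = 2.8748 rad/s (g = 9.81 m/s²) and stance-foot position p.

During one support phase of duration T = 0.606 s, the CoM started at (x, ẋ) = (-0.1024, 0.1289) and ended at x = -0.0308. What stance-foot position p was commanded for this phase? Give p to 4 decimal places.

p = -0.0754

ωT = 2.8748·0.606 = 1.742129; cosh(ωT) = 2.942316, sinh(ωT) = 2.767169
x(T) = p + (x₀−p)·cosh(ωT) + (ẋ₀/ω)·sinh(ωT) ⇒ p·(1 − cosh) = x(T) − x₀·cosh − (ẋ₀/ω)·sinh
numerator   = -0.0308 − (-0.1024)·2.942316 − (0.1289/2.8748)·2.767169 = 0.146419
denominator = 1 − 2.942316 = -1.942316
p = 0.146419 / -1.942316 = -0.0754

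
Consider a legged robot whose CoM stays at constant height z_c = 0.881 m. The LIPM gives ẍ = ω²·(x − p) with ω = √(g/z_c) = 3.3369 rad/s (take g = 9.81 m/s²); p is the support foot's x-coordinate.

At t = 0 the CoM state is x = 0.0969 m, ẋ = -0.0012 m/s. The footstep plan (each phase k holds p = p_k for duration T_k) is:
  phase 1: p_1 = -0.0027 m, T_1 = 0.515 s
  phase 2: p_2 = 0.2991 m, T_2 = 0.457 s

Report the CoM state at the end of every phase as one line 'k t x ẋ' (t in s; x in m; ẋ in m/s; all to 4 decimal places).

1 0.5150 0.2830 0.8934
2 0.9720 0.8462 2.0318

phase 1: p=-0.0027, T=0.515, ωT=1.718503, cosh=2.877756, sinh=2.698422; start (x,ẋ)=(0.096900, -0.001200) → end (x,ẋ)=(0.282954, 0.893381)
phase 2: p=0.2991, T=0.457, ωT=1.524963, cosh=2.406302, sinh=2.188673; start (x,ẋ)=(0.282954, 0.893381) → end (x,ẋ)=(0.846217, 2.031825)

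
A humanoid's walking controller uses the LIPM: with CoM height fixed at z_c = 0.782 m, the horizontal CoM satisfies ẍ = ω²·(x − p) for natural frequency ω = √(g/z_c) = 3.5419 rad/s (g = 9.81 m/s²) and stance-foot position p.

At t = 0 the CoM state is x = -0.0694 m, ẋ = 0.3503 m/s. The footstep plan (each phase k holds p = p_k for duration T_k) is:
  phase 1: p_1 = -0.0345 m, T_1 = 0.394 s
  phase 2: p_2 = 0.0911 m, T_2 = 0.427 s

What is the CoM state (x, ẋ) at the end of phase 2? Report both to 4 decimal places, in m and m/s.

phase 1: p=-0.0345, T=0.394, ωT=1.395509, cosh=2.142367, sinh=1.894660; start (x,ẋ)=(-0.069400, 0.350300) → end (x,ẋ)=(0.078117, 0.516268)
phase 2: p=0.0911, T=0.427, ωT=1.512391, cosh=2.378975, sinh=2.158593; start (x,ẋ)=(0.078117, 0.516268) → end (x,ẋ)=(0.374850, 1.128923)

x = 0.3748, ẋ = 1.1289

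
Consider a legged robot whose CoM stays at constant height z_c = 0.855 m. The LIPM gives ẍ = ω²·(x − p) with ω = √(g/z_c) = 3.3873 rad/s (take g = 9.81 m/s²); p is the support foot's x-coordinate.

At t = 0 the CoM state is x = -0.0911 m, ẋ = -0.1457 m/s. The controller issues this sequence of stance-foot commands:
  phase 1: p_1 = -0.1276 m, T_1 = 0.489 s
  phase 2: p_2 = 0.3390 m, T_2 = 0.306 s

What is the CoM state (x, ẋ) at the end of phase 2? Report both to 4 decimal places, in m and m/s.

x = -0.4469, ẋ = -2.1198

phase 1: p=-0.1276, T=0.489, ωT=1.656390, cosh=2.715592, sinh=2.524765; start (x,ẋ)=(-0.091100, -0.145700) → end (x,ẋ)=(-0.137080, -0.083509)
phase 2: p=0.3390, T=0.306, ωT=1.036514, cosh=1.587030, sinh=1.232341; start (x,ẋ)=(-0.137080, -0.083509) → end (x,ẋ)=(-0.446935, -2.119836)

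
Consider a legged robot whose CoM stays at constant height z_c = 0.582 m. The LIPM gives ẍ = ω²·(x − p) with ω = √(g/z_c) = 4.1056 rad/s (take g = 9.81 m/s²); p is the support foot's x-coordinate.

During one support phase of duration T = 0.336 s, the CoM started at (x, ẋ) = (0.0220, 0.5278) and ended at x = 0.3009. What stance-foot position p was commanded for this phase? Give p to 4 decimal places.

p = -0.0137

ωT = 4.1056·0.336 = 1.379482; cosh(ωT) = 2.112275, sinh(ωT) = 1.860566
x(T) = p + (x₀−p)·cosh(ωT) + (ẋ₀/ω)·sinh(ωT) ⇒ p·(1 − cosh) = x(T) − x₀·cosh − (ẋ₀/ω)·sinh
numerator   = 0.3009 − (0.0220)·2.112275 − (0.5278/4.1056)·1.860566 = 0.015243
denominator = 1 − 2.112275 = -1.112275
p = 0.015243 / -1.112275 = -0.0137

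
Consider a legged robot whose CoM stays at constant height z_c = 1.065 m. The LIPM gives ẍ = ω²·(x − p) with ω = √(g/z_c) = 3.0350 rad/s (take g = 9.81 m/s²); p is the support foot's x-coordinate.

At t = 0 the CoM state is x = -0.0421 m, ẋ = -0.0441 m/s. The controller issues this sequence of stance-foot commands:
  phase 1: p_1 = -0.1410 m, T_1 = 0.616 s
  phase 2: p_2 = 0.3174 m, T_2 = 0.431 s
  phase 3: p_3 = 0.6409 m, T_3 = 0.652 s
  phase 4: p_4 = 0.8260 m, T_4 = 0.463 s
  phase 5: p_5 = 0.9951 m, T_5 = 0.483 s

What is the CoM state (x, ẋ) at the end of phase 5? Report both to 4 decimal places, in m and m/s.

phase 1: p=-0.1410, T=0.616, ωT=1.869560, cosh=3.319817, sinh=3.165625; start (x,ẋ)=(-0.042100, -0.044100) → end (x,ẋ)=(0.141332, 0.803795)
phase 2: p=0.3174, T=0.431, ωT=1.308085, cosh=1.984710, sinh=1.714373; start (x,ẋ)=(0.141332, 0.803795) → end (x,ẋ)=(0.421993, 0.679196)
phase 3: p=0.6409, T=0.652, ωT=1.978820, cosh=3.686217, sinh=3.547985; start (x,ẋ)=(0.421993, 0.679196) → end (x,ẋ)=(0.627958, 0.146448)
phase 4: p=0.8260, T=0.463, ωT=1.405205, cosh=2.160840, sinh=1.915523; start (x,ẋ)=(0.627958, 0.146448) → end (x,ẋ)=(0.490493, -0.834888)
phase 5: p=0.9951, T=0.483, ωT=1.465905, cosh=2.281165, sinh=2.050296; start (x,ẋ)=(0.490493, -0.834888) → end (x,ẋ)=(-0.720001, -5.044509)

x = -0.7200, ẋ = -5.0445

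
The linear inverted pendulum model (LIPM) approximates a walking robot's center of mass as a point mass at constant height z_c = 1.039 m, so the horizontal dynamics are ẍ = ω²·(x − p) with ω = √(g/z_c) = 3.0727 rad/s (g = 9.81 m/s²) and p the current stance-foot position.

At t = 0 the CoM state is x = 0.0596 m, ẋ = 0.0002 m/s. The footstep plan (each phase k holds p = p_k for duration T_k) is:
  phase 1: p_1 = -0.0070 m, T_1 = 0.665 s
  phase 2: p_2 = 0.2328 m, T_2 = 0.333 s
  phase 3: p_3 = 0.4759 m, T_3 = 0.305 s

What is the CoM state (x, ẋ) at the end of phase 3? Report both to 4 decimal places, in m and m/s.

phase 1: p=-0.0070, T=0.665, ωT=2.043346, cosh=3.922988, sinh=3.793393; start (x,ẋ)=(0.059600, 0.000200) → end (x,ẋ)=(0.254518, 0.777072)
phase 2: p=0.2328, T=0.333, ωT=1.023209, cosh=1.570774, sinh=1.211334; start (x,ẋ)=(0.254518, 0.777072) → end (x,ẋ)=(0.573255, 1.301439)
phase 3: p=0.4759, T=0.305, ωT=0.937173, cosh=1.472245, sinh=1.080511; start (x,ẋ)=(0.573255, 1.301439) → end (x,ẋ)=(1.076880, 2.239263)

x = 1.0769, ẋ = 2.2393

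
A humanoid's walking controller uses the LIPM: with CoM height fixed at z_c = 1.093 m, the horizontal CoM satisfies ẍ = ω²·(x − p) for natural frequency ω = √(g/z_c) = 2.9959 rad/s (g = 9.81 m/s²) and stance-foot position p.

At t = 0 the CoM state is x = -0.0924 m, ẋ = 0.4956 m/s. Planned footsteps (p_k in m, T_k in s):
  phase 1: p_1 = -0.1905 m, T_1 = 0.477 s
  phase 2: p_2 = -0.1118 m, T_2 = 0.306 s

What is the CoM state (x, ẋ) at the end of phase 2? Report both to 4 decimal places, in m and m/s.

phase 1: p=-0.1905, T=0.477, ωT=1.429044, cosh=2.207123, sinh=1.967585; start (x,ẋ)=(-0.092400, 0.495600) → end (x,ẋ)=(0.351509, 1.672119)
phase 2: p=-0.1118, T=0.306, ωT=0.916745, cosh=1.450478, sinh=1.050659; start (x,ẋ)=(0.351509, 1.672119) → end (x,ẋ)=(1.146629, 3.883714)

x = 1.1466, ẋ = 3.8837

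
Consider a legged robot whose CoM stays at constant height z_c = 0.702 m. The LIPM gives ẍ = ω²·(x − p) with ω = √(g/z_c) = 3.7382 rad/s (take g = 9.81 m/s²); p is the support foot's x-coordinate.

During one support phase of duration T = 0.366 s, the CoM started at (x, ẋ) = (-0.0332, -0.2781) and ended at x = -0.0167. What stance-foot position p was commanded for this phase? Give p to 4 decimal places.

ωT = 3.7382·0.366 = 1.368181; cosh(ωT) = 2.091385, sinh(ωT) = 1.836815
x(T) = p + (x₀−p)·cosh(ωT) + (ẋ₀/ω)·sinh(ωT) ⇒ p·(1 − cosh) = x(T) − x₀·cosh − (ẋ₀/ω)·sinh
numerator   = -0.0167 − (-0.0332)·2.091385 − (-0.2781/3.7382)·1.836815 = 0.189382
denominator = 1 − 2.091385 = -1.091385
p = 0.189382 / -1.091385 = -0.1735

p = -0.1735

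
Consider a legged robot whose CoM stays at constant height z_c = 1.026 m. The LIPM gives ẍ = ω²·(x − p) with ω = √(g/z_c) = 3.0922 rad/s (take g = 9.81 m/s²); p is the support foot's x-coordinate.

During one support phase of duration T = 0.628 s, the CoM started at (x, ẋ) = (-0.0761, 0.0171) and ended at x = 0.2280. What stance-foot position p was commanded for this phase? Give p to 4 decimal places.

ωT = 3.0922·0.628 = 1.941902; cosh(ωT) = 3.557714, sinh(ωT) = 3.414283
x(T) = p + (x₀−p)·cosh(ωT) + (ẋ₀/ω)·sinh(ωT) ⇒ p·(1 − cosh) = x(T) − x₀·cosh − (ẋ₀/ω)·sinh
numerator   = 0.2280 − (-0.0761)·3.557714 − (0.0171/3.0922)·3.414283 = 0.479861
denominator = 1 − 3.557714 = -2.557714
p = 0.479861 / -2.557714 = -0.1876

p = -0.1876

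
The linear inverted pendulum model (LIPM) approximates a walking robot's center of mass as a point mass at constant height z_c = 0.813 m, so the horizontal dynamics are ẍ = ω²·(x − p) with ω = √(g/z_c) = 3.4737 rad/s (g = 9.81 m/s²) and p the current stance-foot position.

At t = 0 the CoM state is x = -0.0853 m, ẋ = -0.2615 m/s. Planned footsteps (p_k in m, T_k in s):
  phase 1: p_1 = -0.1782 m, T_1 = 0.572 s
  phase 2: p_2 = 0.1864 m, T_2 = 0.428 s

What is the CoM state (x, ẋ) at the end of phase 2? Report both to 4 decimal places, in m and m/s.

x = -0.3743, ẋ = -1.6794

phase 1: p=-0.1782, T=0.572, ωT=1.986956, cosh=3.715207, sinh=3.578095; start (x,ẋ)=(-0.085300, -0.261500) → end (x,ẋ)=(-0.102416, 0.183149)
phase 2: p=0.1864, T=0.428, ωT=1.486744, cosh=2.324389, sinh=2.098281; start (x,ẋ)=(-0.102416, 0.183149) → end (x,ẋ)=(-0.374290, -1.679414)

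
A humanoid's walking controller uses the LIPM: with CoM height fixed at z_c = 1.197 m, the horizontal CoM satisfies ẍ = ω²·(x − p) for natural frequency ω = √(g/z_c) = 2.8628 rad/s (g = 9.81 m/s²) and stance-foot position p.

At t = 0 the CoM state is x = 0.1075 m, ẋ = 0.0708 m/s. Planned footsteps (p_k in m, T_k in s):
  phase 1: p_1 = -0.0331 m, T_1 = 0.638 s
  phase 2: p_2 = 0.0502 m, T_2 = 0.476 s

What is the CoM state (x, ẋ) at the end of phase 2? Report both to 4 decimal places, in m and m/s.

x = 1.8853, ẋ = 5.3010

phase 1: p=-0.0331, T=0.638, ωT=1.826466, cosh=3.186439, sinh=3.025458; start (x,ẋ)=(0.107500, 0.070800) → end (x,ẋ)=(0.489736, 1.443376)
phase 2: p=0.0502, T=0.476, ωT=1.362693, cosh=2.081335, sinh=1.825364; start (x,ẋ)=(0.489736, 1.443376) → end (x,ẋ)=(1.885340, 5.301012)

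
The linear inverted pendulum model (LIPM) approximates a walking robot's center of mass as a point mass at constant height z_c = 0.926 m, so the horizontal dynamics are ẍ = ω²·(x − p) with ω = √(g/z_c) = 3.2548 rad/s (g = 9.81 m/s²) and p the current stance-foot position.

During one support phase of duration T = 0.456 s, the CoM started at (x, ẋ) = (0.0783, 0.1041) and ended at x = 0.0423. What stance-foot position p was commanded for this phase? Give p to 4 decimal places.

p = 0.1563

ωT = 3.2548·0.456 = 1.484189; cosh(ωT) = 2.319036, sinh(ωT) = 2.092350
x(T) = p + (x₀−p)·cosh(ωT) + (ẋ₀/ω)·sinh(ωT) ⇒ p·(1 − cosh) = x(T) − x₀·cosh − (ẋ₀/ω)·sinh
numerator   = 0.0423 − (0.0783)·2.319036 − (0.1041/3.2548)·2.092350 = -0.206201
denominator = 1 − 2.319036 = -1.319036
p = -0.206201 / -1.319036 = 0.1563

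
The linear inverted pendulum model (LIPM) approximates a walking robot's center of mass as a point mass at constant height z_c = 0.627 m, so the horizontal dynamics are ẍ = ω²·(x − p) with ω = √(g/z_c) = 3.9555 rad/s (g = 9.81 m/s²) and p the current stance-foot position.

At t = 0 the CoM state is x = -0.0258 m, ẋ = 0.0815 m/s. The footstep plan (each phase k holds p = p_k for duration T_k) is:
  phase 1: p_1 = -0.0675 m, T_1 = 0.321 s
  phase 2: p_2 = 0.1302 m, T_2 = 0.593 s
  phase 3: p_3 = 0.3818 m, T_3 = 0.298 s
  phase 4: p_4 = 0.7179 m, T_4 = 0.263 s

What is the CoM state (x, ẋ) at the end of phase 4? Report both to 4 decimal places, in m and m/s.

x = 0.1679, ẋ = -1.5897

phase 1: p=-0.0675, T=0.321, ωT=1.269715, cosh=1.920376, sinh=1.639464; start (x,ẋ)=(-0.025800, 0.081500) → end (x,ẋ)=(0.046360, 0.426931)
phase 2: p=0.1302, T=0.593, ωT=2.345611, cosh=5.267722, sinh=5.171933; start (x,ẋ)=(0.046360, 0.426931) → end (x,ẋ)=(0.246777, 0.533780)
phase 3: p=0.3818, T=0.298, ωT=1.178739, cosh=1.778970, sinh=1.471303; start (x,ẋ)=(0.246777, 0.533780) → end (x,ẋ)=(0.340145, 0.163778)
phase 4: p=0.7179, T=0.263, ωT=1.040296, cosh=1.591703, sinh=1.238353; start (x,ẋ)=(0.340145, 0.163778) → end (x,ẋ)=(0.167900, -1.589675)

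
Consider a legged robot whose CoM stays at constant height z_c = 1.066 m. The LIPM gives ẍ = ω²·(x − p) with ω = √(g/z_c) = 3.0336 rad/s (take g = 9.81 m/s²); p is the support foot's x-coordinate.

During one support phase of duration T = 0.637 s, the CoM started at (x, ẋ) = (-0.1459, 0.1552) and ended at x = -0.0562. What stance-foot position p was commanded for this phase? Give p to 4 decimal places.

p = -0.1129

ωT = 3.0336·0.637 = 1.932403; cosh(ωT) = 3.525443, sinh(ωT) = 3.380644
x(T) = p + (x₀−p)·cosh(ωT) + (ẋ₀/ω)·sinh(ωT) ⇒ p·(1 − cosh) = x(T) − x₀·cosh − (ẋ₀/ω)·sinh
numerator   = -0.0562 − (-0.1459)·3.525443 − (0.1552/3.0336)·3.380644 = 0.285207
denominator = 1 − 3.525443 = -2.525443
p = 0.285207 / -2.525443 = -0.1129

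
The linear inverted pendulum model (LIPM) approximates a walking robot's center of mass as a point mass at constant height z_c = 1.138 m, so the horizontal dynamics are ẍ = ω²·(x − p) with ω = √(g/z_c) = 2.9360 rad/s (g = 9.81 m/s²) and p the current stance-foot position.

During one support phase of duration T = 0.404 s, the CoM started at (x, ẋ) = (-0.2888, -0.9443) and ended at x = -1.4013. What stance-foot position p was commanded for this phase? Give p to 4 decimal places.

ωT = 2.9360·0.404 = 1.186144; cosh(ωT) = 1.789914, sinh(ωT) = 1.484517
x(T) = p + (x₀−p)·cosh(ωT) + (ẋ₀/ω)·sinh(ωT) ⇒ p·(1 − cosh) = x(T) − x₀·cosh − (ẋ₀/ω)·sinh
numerator   = -1.4013 − (-0.2888)·1.789914 − (-0.9443/2.9360)·1.484517 = -0.406911
denominator = 1 − 1.789914 = -0.789914
p = -0.406911 / -0.789914 = 0.5151

p = 0.5151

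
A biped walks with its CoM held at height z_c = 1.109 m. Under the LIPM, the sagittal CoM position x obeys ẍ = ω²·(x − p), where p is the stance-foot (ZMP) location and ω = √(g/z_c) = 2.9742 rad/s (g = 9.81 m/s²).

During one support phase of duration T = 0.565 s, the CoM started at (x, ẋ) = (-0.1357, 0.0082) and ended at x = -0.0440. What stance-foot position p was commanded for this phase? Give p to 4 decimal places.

p = -0.1833

ωT = 2.9742·0.565 = 1.680423; cosh(ωT) = 2.777061, sinh(ωT) = 2.590765
x(T) = p + (x₀−p)·cosh(ωT) + (ẋ₀/ω)·sinh(ωT) ⇒ p·(1 − cosh) = x(T) − x₀·cosh − (ẋ₀/ω)·sinh
numerator   = -0.0440 − (-0.1357)·2.777061 − (0.0082/2.9742)·2.590765 = 0.325704
denominator = 1 − 2.777061 = -1.777061
p = 0.325704 / -1.777061 = -0.1833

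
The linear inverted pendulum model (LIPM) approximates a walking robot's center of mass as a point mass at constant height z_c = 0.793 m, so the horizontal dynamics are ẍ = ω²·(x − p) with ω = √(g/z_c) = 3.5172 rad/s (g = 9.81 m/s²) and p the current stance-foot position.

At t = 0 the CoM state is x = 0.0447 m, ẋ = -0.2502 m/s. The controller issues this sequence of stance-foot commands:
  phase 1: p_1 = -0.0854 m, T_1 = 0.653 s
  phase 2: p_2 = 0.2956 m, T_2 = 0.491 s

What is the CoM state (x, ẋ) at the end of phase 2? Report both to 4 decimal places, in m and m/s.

x = 0.8405, ẋ = 2.1421

phase 1: p=-0.0854, T=0.653, ωT=2.296732, cosh=5.021112, sinh=4.920524; start (x,ẋ)=(0.044700, -0.250200) → end (x,ẋ)=(0.217820, 0.995289)
phase 2: p=0.2956, T=0.491, ωT=1.726945, cosh=2.900638, sinh=2.722811; start (x,ẋ)=(0.217820, 0.995289) → end (x,ẋ)=(0.840482, 2.142097)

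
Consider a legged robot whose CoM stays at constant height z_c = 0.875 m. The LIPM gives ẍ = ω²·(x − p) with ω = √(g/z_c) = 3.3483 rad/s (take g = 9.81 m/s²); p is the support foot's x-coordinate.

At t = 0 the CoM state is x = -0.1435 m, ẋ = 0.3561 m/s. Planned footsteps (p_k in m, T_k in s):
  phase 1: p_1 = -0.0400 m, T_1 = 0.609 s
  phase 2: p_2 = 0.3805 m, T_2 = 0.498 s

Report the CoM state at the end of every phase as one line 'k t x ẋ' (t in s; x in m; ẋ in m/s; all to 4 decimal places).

1 0.6090 -0.0427 0.0824
2 1.1070 -0.7177 -3.3942

phase 1: p=-0.0400, T=0.609, ωT=2.039115, cosh=3.906974, sinh=3.776830; start (x,ẋ)=(-0.143500, 0.356100) → end (x,ẋ)=(-0.042697, 0.082417)
phase 2: p=0.3805, T=0.498, ωT=1.667453, cosh=2.743692, sinh=2.554965; start (x,ẋ)=(-0.042697, 0.082417) → end (x,ẋ)=(-0.717732, -3.394232)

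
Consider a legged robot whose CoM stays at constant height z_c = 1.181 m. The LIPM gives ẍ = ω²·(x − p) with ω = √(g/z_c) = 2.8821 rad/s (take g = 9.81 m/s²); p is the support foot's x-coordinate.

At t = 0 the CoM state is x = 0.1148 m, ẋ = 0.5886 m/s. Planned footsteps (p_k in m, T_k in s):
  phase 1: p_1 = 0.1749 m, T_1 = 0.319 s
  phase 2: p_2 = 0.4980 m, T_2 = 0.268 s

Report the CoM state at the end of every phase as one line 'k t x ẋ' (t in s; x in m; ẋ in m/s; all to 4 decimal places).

phase 1: p=0.1749, T=0.319, ωT=0.919390, cosh=1.453261, sinh=1.054499; start (x,ẋ)=(0.114800, 0.588600) → end (x,ẋ)=(0.302915, 0.672735)
phase 2: p=0.4980, T=0.268, ωT=0.772403, cosh=1.313432, sinh=0.851530; start (x,ẋ)=(0.302915, 0.672735) → end (x,ẋ)=(0.440532, 0.404816)

1 0.3190 0.3029 0.6727
2 0.5870 0.4405 0.4048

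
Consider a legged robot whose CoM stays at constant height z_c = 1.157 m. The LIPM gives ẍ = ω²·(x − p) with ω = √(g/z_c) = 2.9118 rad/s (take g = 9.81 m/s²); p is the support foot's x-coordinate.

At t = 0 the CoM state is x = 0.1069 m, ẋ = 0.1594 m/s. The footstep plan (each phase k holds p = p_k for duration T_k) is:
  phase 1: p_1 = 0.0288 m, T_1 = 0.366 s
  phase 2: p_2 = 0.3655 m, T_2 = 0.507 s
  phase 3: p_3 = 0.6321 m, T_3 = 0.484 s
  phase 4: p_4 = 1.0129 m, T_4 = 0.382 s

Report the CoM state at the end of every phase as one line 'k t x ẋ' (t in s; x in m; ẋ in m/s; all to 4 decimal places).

phase 1: p=0.0288, T=0.366, ωT=1.065719, cosh=1.623703, sinh=1.279222; start (x,ẋ)=(0.106900, 0.159400) → end (x,ẋ)=(0.225639, 0.549728)
phase 2: p=0.3655, T=0.507, ωT=1.476283, cosh=2.302566, sinh=2.074080; start (x,ẋ)=(0.225639, 0.549728) → end (x,ẋ)=(0.435034, 0.421124)
phase 3: p=0.6321, T=0.484, ωT=1.409311, cosh=2.168723, sinh=1.924412; start (x,ẋ)=(0.435034, 0.421124) → end (x,ẋ)=(0.483039, -0.190959)
phase 4: p=1.0129, T=0.382, ωT=1.112308, cosh=1.685084, sinh=1.356285; start (x,ẋ)=(0.483039, -0.190959) → end (x,ẋ)=(0.031094, -2.414323)

1 0.3660 0.2256 0.5497
2 0.8730 0.4350 0.4211
3 1.3570 0.4830 -0.1910
4 1.7390 0.0311 -2.4143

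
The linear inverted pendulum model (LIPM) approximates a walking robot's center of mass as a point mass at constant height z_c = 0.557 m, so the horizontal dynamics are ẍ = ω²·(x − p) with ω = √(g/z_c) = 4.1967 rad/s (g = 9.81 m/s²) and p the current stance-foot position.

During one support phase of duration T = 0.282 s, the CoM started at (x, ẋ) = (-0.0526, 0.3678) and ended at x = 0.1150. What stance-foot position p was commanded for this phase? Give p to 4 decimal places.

p = -0.1008

ωT = 4.1967·0.282 = 1.183469; cosh(ωT) = 1.785950, sinh(ωT) = 1.479735
x(T) = p + (x₀−p)·cosh(ωT) + (ẋ₀/ω)·sinh(ωT) ⇒ p·(1 − cosh) = x(T) − x₀·cosh − (ẋ₀/ω)·sinh
numerator   = 0.1150 − (-0.0526)·1.785950 − (0.3678/4.1967)·1.479735 = 0.079257
denominator = 1 − 1.785950 = -0.785950
p = 0.079257 / -0.785950 = -0.1008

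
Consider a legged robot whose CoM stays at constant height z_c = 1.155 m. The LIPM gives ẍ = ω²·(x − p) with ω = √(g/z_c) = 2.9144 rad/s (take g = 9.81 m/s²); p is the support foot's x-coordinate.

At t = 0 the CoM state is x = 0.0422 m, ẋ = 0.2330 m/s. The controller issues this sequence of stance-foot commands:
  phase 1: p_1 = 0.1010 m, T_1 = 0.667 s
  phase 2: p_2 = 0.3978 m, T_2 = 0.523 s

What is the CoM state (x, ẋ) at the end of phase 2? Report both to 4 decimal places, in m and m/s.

phase 1: p=0.1010, T=0.667, ωT=1.943905, cosh=3.564560, sinh=3.421416; start (x,ẋ)=(0.042200, 0.233000) → end (x,ẋ)=(0.164939, 0.244226)
phase 2: p=0.3978, T=0.523, ωT=1.524231, cosh=2.404700, sinh=2.186912; start (x,ẋ)=(0.164939, 0.244226) → end (x,ẋ)=(0.021101, -0.896860)

x = 0.0211, ẋ = -0.8969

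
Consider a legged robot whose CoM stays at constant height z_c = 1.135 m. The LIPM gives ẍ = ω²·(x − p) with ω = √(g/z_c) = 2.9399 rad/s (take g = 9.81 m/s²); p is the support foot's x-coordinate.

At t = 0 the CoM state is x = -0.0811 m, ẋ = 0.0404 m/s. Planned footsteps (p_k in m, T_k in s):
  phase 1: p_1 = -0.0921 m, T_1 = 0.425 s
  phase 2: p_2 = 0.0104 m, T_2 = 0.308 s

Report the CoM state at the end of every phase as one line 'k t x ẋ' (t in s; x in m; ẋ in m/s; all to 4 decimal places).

phase 1: p=-0.0921, T=0.425, ωT=1.249458, cosh=1.887555, sinh=1.600895; start (x,ẋ)=(-0.081100, 0.040400) → end (x,ẋ)=(-0.049337, 0.128028)
phase 2: p=0.0104, T=0.308, ωT=0.905489, cosh=1.438743, sinh=1.034399; start (x,ẋ)=(-0.049337, 0.128028) → end (x,ẋ)=(-0.030500, 0.002537)

1 0.4250 -0.0493 0.1280
2 0.7330 -0.0305 0.0025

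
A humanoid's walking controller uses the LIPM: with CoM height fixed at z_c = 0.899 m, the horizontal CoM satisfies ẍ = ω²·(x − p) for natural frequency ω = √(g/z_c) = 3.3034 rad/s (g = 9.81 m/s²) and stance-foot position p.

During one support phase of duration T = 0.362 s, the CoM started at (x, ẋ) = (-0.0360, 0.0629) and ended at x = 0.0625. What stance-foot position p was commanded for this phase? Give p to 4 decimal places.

p = -0.1229

ωT = 3.3034·0.362 = 1.195831; cosh(ωT) = 1.804378, sinh(ωT) = 1.501925
x(T) = p + (x₀−p)·cosh(ωT) + (ẋ₀/ω)·sinh(ωT) ⇒ p·(1 − cosh) = x(T) − x₀·cosh − (ẋ₀/ω)·sinh
numerator   = 0.0625 − (-0.0360)·1.804378 − (0.0629/3.3034)·1.501925 = 0.098859
denominator = 1 − 1.804378 = -0.804378
p = 0.098859 / -0.804378 = -0.1229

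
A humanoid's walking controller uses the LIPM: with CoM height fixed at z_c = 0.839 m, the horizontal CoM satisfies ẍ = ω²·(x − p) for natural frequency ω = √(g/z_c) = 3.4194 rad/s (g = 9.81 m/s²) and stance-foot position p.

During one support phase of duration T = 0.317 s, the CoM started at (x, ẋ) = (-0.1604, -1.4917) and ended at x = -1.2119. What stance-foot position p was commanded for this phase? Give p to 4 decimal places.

ωT = 3.4194·0.317 = 1.083950; cosh(ωT) = 1.647295, sinh(ωT) = 1.309038
x(T) = p + (x₀−p)·cosh(ωT) + (ẋ₀/ω)·sinh(ωT) ⇒ p·(1 − cosh) = x(T) − x₀·cosh − (ẋ₀/ω)·sinh
numerator   = -1.2119 − (-0.1604)·1.647295 − (-1.4917/3.4194)·1.309038 = -0.376611
denominator = 1 − 1.647295 = -0.647295
p = -0.376611 / -0.647295 = 0.5818

p = 0.5818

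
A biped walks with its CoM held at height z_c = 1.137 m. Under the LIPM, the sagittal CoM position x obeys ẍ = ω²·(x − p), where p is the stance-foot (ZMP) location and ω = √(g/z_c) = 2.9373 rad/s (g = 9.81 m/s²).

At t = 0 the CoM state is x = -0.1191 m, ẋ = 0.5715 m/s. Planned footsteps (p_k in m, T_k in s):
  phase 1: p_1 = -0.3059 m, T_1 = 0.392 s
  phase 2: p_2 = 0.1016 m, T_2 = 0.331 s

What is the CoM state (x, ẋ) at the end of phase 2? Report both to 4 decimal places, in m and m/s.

phase 1: p=-0.3059, T=0.392, ωT=1.151422, cosh=1.739436, sinh=1.423249; start (x,ẋ)=(-0.119100, 0.571500) → end (x,ẋ)=(0.295943, 1.775007)
phase 2: p=0.1016, T=0.331, ωT=0.972246, cosh=1.511055, sinh=1.132822; start (x,ẋ)=(0.295943, 1.775007) → end (x,ẋ)=(1.079827, 3.328798)

x = 1.0798, ẋ = 3.3288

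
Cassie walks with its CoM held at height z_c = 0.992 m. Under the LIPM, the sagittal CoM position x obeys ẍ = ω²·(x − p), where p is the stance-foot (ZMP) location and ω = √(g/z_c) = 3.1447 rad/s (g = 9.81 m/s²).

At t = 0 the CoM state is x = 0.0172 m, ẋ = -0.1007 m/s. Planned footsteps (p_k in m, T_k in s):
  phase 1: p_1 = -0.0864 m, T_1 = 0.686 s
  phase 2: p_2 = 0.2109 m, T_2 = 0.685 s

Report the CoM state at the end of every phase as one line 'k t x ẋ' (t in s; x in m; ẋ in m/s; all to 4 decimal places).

phase 1: p=-0.0864, T=0.686, ωT=2.157264, cosh=4.381544, sinh=4.265903; start (x,ẋ)=(0.017200, -0.100700) → end (x,ẋ)=(0.230925, 0.948571)
phase 2: p=0.2109, T=0.685, ωT=2.154120, cosh=4.368151, sinh=4.252146; start (x,ẋ)=(0.230925, 0.948571) → end (x,ẋ)=(1.580993, 4.411266)

1 0.6860 0.2309 0.9486
2 1.3710 1.5810 4.4113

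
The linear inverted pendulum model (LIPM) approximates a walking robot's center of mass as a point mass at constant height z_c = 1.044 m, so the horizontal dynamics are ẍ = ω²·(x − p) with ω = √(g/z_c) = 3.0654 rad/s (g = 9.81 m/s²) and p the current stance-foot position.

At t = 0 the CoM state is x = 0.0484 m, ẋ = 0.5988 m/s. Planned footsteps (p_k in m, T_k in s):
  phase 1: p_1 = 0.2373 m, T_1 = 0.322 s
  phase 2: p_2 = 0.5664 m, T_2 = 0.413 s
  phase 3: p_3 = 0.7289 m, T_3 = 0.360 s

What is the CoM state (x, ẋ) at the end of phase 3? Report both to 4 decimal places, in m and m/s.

phase 1: p=0.2373, T=0.322, ωT=0.987059, cosh=1.528001, sinh=1.155330; start (x,ẋ)=(0.048400, 0.598800) → end (x,ẋ)=(0.174345, 0.245969)
phase 2: p=0.5664, T=0.413, ωT=1.266010, cosh=1.914314, sinh=1.632360; start (x,ẋ)=(0.174345, 0.245969) → end (x,ẋ)=(-0.053136, -1.490920)
phase 3: p=0.7289, T=0.360, ωT=1.103544, cosh=1.673263, sinh=1.341569; start (x,ẋ)=(-0.053136, -1.490920) → end (x,ẋ)=(-1.232152, -5.710782)

x = -1.2322, ẋ = -5.7108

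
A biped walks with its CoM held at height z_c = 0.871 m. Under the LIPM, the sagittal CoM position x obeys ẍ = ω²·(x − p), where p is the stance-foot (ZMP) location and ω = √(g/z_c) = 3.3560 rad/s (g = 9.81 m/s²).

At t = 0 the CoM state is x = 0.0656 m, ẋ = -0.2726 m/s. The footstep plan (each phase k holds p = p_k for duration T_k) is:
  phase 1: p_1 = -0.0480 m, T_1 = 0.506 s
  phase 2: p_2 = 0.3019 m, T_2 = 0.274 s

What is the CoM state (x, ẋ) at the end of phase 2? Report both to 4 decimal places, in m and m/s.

phase 1: p=-0.0480, T=0.506, ωT=1.698136, cosh=2.823389, sinh=2.640365; start (x,ẋ)=(0.065600, -0.272600) → end (x,ẋ)=(0.058266, 0.236961)
phase 2: p=0.3019, T=0.274, ωT=0.919544, cosh=1.453424, sinh=1.054723; start (x,ẋ)=(0.058266, 0.236961) → end (x,ẋ)=(0.022269, -0.517973)

x = 0.0223, ẋ = -0.5180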